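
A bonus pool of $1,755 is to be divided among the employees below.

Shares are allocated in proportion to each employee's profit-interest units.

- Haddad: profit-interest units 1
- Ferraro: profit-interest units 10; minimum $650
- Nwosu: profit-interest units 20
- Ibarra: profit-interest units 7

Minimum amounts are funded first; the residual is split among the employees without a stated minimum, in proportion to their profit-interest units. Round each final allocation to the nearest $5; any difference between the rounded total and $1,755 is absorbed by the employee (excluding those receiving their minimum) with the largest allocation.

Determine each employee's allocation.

Minimums first: Ferraro $650. Balance $1,105.
Balance split over remaining profit-interest units 28: Haddad 39.46 → $40; Nwosu 789.29 → $790; Ibarra 276.25 → $275.

Haddad: $40; Ferraro: $650; Nwosu: $790; Ibarra: $275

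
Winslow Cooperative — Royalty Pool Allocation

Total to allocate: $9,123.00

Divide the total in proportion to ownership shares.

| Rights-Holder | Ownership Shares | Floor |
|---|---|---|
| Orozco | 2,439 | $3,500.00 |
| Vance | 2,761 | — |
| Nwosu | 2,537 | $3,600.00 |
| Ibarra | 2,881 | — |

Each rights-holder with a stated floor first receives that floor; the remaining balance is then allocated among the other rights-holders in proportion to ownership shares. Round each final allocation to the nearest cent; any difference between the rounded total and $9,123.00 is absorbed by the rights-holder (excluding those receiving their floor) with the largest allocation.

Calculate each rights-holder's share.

Orozco: $3,500.00 · Vance: $989.99 · Nwosu: $3,600.00 · Ibarra: $1,033.01

Guaranteed amounts: Orozco $3,500.00; Nwosu $3,600.00. Residual $2,023.00.
Residual split over remaining ownership shares 5,642: Vance 989.9864 → $989.99; Ibarra 1,033.0136 → $1,033.01.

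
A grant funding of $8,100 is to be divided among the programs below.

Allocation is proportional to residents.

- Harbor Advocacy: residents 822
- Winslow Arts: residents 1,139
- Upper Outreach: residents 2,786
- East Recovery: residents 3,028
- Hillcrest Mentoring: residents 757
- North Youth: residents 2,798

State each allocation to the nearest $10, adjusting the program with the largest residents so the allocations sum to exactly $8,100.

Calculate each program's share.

Total residents = 822 + 1,139 + 2,786 + 3,028 + 757 + 2,798 = 11,330.
Unrounded shares: Harbor Advocacy 587.66; Winslow Arts 814.29; Upper Outreach 1,991.76; East Recovery 2,164.77; Hillcrest Mentoring 541.19; North Youth 2,000.34.
Rounded to nearest $10: Harbor Advocacy $590; Winslow Arts $810; Upper Outreach $1,990; East Recovery $2,160; Hillcrest Mentoring $540; North Youth $2,000. Sum = $8,090.
Difference $8,100 − $8,090 = +$10 applied to largest residents (East Recovery): East Recovery becomes $2,170.

Harbor Advocacy: $590 · Winslow Arts: $810 · Upper Outreach: $1,990 · East Recovery: $2,170 · Hillcrest Mentoring: $540 · North Youth: $2,000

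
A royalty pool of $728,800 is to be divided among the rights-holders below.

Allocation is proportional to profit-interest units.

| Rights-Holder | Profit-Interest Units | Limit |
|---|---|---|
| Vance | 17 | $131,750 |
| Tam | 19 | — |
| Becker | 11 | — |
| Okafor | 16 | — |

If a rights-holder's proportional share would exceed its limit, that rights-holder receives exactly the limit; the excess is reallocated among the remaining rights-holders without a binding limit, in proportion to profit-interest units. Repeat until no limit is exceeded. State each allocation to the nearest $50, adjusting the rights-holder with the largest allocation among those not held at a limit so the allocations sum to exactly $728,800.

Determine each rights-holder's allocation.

Sum of profit-interest units: 63.
Unconstrained shares: Vance 196,660.32; Tam 219,796.83; Becker 127,250.79; Okafor 185,092.06.
Capped: Vance ($131,750); remaining pool $597,050 reallocated over remaining profit-interest units 46.
Remaining shares: Tam 246,607.61 → $246,600; Becker 142,772.83 → $142,750; Okafor 207,669.57 → $207,650.
Rounding difference +$50 applied to Tam → $246,650.

Vance: $131,750 | Tam: $246,650 | Becker: $142,750 | Okafor: $207,650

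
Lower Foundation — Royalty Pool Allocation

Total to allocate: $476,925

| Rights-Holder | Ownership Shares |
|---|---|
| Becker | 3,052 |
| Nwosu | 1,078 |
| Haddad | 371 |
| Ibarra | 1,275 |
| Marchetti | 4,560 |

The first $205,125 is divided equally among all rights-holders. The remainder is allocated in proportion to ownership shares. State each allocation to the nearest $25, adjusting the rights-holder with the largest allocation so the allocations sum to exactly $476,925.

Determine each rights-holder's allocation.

Becker: $121,275; Nwosu: $69,375; Haddad: $50,775; Ibarra: $74,550; Marchetti: $160,950

First tranche $205,125 split equally: $41,025 each.
Remainder $271,800 by ownership shares (total 10,336): Becker 80,256.73 → $80,250; Nwosu 28,347.56 → $28,350; Haddad 9,755.98 → $9,750; Ibarra 33,527.96 → $33,525; Marchetti 119,911.76 → $119,900.
Rounding difference +$25 on remainder applied to Marchetti.
Totals: Becker $41,025 + $80,250 = $121,275; Nwosu $41,025 + $28,350 = $69,375; Haddad $41,025 + $9,750 = $50,775; Ibarra $41,025 + $33,525 = $74,550; Marchetti $41,025 + $119,925 = $160,950.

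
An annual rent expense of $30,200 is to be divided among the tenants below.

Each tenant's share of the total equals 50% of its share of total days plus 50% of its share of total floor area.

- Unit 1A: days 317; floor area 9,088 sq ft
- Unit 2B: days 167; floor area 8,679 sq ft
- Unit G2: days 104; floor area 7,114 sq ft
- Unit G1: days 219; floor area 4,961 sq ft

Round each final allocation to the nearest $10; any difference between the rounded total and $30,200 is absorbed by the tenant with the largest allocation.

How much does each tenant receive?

Unit 1A: $10,520 | Unit 2B: $7,520 | Unit G2: $5,550 | Unit G1: $6,610

Days total 807; floor area total 29,842.
Combined weights (50% days + 50% floor area): Unit 1A 0.3487; Unit 2B 0.2489; Unit G2 0.1836; Unit G1 0.2188.
Pro-rata amounts: Unit 1A 10,529.99; Unit 2B 7,516.34; Unit G2 5,545.64; Unit G1 6,608.03.
After rounding ($10): Unit 1A $10,530; Unit 2B $7,520; Unit G2 $5,550; Unit G1 $6,610. Sum = $30,210.
Difference $30,200 − $30,210 = −$10 applied to largest allocation (Unit 1A): Unit 1A becomes $10,520.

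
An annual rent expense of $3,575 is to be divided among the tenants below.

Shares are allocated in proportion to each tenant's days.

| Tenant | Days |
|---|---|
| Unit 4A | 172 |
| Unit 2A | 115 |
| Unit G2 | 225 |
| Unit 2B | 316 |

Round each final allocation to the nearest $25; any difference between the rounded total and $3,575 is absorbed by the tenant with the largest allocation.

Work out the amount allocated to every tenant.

Combined days = 828.
Unrounded shares: Unit 4A 172/828 × $3,575 = 742.63; Unit 2A 115/828 × $3,575 = 496.53; Unit G2 225/828 × $3,575 = 971.47; Unit 2B 316/828 × $3,575 = 1,364.37.
At nearest $25: Unit 4A $750; Unit 2A $500; Unit G2 $975; Unit 2B $1,375. Sum = $3,600.
Difference $3,575 − $3,600 = −$25 applied to largest allocation (Unit 2B): Unit 2B becomes $1,350.

Unit 4A: $750 | Unit 2A: $500 | Unit G2: $975 | Unit 2B: $1,350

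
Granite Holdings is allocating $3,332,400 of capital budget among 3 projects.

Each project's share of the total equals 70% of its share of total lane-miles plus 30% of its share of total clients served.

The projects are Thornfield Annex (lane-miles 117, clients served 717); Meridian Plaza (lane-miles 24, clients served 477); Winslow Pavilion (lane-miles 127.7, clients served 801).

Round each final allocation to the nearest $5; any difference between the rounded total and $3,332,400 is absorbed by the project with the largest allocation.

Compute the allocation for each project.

Lane-miles total 268.7; clients served total 1,995.
Composite weights (70% lane-miles + 30% clients served): Thornfield Annex 0.4126; Meridian Plaza 0.1343; Winslow Pavilion 0.4531.
Pro-rata amounts: Thornfield Annex 1,375,016.36; Meridian Plaza 447,383.31; Winslow Pavilion 1,510,000.33.
At nearest $5: Thornfield Annex $1,375,015; Meridian Plaza $447,385; Winslow Pavilion $1,510,000. Sum = $3,332,400.
Rounded total matches; no reconciliation needed.

Thornfield Annex: $1,375,015 | Meridian Plaza: $447,385 | Winslow Pavilion: $1,510,000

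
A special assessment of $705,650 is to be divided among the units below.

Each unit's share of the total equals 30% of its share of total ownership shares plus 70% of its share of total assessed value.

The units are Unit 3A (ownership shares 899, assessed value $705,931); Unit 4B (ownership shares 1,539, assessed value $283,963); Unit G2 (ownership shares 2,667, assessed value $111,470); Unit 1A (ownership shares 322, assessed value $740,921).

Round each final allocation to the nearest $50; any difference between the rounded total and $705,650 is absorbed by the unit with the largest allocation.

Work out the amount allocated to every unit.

Unit 3A: $224,400 · Unit 4B: $136,150 · Unit G2: $133,900 · Unit 1A: $211,200

Ownership shares total 5,427; assessed value total 1,842,285.
Combined weights (30% ownership shares + 70% assessed value): Unit 3A 0.3179; Unit 4B 0.1930; Unit G2 0.1898; Unit 1A 0.2993.
Unrounded shares: Unit 3A 224,342.77; Unit 4B 136,169.31; Unit G2 133,921.07; Unit 1A 211,216.85.
After rounding ($50): Unit 3A $224,350; Unit 4B $136,150; Unit G2 $133,900; Unit 1A $211,200. Sum = $705,600.
Difference $705,650 − $705,600 = +$50 applied to largest allocation (Unit 3A): Unit 3A becomes $224,400.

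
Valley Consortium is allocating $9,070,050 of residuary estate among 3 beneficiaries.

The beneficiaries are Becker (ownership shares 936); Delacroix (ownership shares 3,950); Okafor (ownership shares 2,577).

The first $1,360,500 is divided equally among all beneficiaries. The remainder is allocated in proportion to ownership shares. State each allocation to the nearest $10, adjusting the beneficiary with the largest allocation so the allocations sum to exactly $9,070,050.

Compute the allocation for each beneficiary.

Becker: $1,420,420 | Delacroix: $4,534,000 | Okafor: $3,115,630

Equal tier: $1,360,500 ÷ 3 = $453,500 apiece.
Remainder $7,709,550 by ownership shares (total 7,463): Becker 966,921.99 → $966,920; Delacroix 4,080,493.43 → $4,080,490; Okafor 2,662,134.58 → $2,662,130.
Rounding difference +$10 on remainder applied to Delacroix.
Totals: Becker $453,500 + $966,920 = $1,420,420; Delacroix $453,500 + $4,080,500 = $4,534,000; Okafor $453,500 + $2,662,130 = $3,115,630.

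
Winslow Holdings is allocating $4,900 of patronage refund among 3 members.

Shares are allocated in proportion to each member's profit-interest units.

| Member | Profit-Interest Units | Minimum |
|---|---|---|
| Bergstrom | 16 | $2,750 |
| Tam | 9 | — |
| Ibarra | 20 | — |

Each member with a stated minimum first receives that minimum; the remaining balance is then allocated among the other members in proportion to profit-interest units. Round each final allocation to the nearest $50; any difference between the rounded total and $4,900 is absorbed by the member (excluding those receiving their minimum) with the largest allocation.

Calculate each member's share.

Minimums first: Bergstrom $2,750. Residual $2,150.
Residual split over remaining profit-interest units 29: Tam 667.24 → $650; Ibarra 1,482.76 → $1,500.

Bergstrom: $2,750 · Tam: $650 · Ibarra: $1,500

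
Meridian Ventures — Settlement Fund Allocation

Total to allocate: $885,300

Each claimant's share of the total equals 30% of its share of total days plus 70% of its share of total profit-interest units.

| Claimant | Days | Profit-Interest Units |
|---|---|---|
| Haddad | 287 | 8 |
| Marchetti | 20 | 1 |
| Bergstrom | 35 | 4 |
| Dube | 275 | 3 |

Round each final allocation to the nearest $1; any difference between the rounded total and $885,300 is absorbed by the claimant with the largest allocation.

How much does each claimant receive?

Totals — days 617, profit-interest units 16.
Combined weights (30% days + 70% profit-interest units): Haddad 0.4895; Marchetti 0.0535; Bergstrom 0.1920; Dube 0.2650.
Pro-rata amounts: Haddad 433,395.24; Marchetti 47,340.95; Bergstrom 169,993.38; Dube 234,570.42.
At nearest $1: Haddad $433,395; Marchetti $47,341; Bergstrom $169,993; Dube $234,570. Sum = $885,299.
Difference $885,300 − $885,299 = +$1 applied to largest allocation (Haddad): Haddad becomes $433,396.

Haddad: $433,396; Marchetti: $47,341; Bergstrom: $169,993; Dube: $234,570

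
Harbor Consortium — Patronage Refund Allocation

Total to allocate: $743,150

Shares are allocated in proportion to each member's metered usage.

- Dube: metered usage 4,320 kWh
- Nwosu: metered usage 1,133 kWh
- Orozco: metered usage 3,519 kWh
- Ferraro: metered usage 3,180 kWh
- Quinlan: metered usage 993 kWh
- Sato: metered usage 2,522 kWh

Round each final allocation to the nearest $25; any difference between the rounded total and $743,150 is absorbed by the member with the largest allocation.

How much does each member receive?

Dube: $204,900 | Nwosu: $53,750 | Orozco: $166,925 | Ferraro: $150,850 | Quinlan: $47,100 | Sato: $119,625

Sum of metered usage: 15,667.
Proportional shares: Dube 4,320/15,667 × $743,150 = 204,915.30; Nwosu 1,133/15,667 × $743,150 = 53,742.83; Orozco 3,519/15,667 × $743,150 = 166,920.59; Ferraro 3,180/15,667 × $743,150 = 150,840.43; Quinlan 993/15,667 × $743,150 = 47,102.06; Sato 2,522/15,667 × $743,150 = 119,628.79.
At nearest $25: Dube $204,925; Nwosu $53,750; Orozco $166,925; Ferraro $150,850; Quinlan $47,100; Sato $119,625. Sum = $743,175.
Difference $743,150 − $743,175 = −$25 applied to largest allocation (Dube): Dube becomes $204,900.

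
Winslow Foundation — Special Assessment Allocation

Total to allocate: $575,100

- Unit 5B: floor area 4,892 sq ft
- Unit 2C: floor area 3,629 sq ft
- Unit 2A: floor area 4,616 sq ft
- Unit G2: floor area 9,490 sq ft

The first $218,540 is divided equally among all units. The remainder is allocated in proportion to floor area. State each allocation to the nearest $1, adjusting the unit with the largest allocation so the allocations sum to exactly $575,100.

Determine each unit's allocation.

$218,540 shared equally gives $54,635 per unit.
Remainder $356,560 by floor area (total 22,627): Unit 5B 77,088.94 → $77,089; Unit 2C 57,186.38 → $57,186; Unit 2A 72,739.69 → $72,740; Unit G2 149,544.99 → $149,545.
Totals: Unit 5B $54,635 + $77,089 = $131,724; Unit 2C $54,635 + $57,186 = $111,821; Unit 2A $54,635 + $72,740 = $127,375; Unit G2 $54,635 + $149,545 = $204,180.

Unit 5B: $131,724; Unit 2C: $111,821; Unit 2A: $127,375; Unit G2: $204,180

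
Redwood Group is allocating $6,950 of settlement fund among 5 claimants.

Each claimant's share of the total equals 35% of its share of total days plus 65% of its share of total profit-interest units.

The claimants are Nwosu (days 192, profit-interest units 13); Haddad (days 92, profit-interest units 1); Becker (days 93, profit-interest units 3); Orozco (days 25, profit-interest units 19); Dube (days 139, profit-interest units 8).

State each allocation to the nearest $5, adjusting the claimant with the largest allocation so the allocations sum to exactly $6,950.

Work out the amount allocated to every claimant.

Nwosu: $2,200 | Haddad: $515 | Becker: $725 | Orozco: $2,065 | Dube: $1,445

Days total 541; profit-interest units total 44.
Combined weights (35% days + 65% profit-interest units): Nwosu 0.3163; Haddad 0.0743; Becker 0.1045; Orozco 0.2969; Dube 0.2081.
Raw shares: Nwosu 2,198.01; Haddad 516.33; Becker 726.17; Orozco 2,063.15; Dube 1,446.35.
After rounding ($5): Nwosu $2,200; Haddad $515; Becker $725; Orozco $2,065; Dube $1,445. Sum = $6,950.
No rounding difference to absorb.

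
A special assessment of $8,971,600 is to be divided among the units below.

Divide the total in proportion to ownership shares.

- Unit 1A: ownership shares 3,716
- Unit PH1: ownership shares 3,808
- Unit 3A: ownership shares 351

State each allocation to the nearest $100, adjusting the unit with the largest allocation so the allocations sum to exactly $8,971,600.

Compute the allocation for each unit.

Sum of ownership shares: 7,875.
Unrounded shares: Unit 1A 3,716/7,875 × $8,971,600 = 4,233,455.95; Unit PH1 3,808/7,875 × $8,971,600 = 4,338,267.02; Unit 3A 351/7,875 × $8,971,600 = 399,877.03.
After rounding ($100): Unit 1A $4,233,500; Unit PH1 $4,338,300; Unit 3A $399,900. Sum = $8,971,700.
Difference $8,971,600 − $8,971,700 = −$100 applied to largest allocation (Unit PH1): Unit PH1 becomes $4,338,200.

Unit 1A: $4,233,500; Unit PH1: $4,338,200; Unit 3A: $399,900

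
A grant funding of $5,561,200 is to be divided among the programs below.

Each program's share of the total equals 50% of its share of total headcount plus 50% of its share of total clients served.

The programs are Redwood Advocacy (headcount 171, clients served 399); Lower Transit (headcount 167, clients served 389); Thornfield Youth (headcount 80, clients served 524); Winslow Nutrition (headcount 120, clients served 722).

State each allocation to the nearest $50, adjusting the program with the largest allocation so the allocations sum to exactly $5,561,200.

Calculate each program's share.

Totals — headcount 538, clients served 2,034.
Blended shares (50% headcount + 50% clients served): Redwood Advocacy 0.2570; Lower Transit 0.2508; Thornfield Youth 0.2032; Winslow Nutrition 0.2890.
Unrounded shares: Redwood Advocacy 1,429,253.59; Lower Transit 1,394,909.38; Thornfield Youth 1,129,811.55; Winslow Nutrition 1,607,225.48.
After rounding ($50): Redwood Advocacy $1,429,250; Lower Transit $1,394,900; Thornfield Youth $1,129,800; Winslow Nutrition $1,607,250. Sum = $5,561,200.
Rounded total matches; no reconciliation needed.

Redwood Advocacy: $1,429,250 | Lower Transit: $1,394,900 | Thornfield Youth: $1,129,800 | Winslow Nutrition: $1,607,250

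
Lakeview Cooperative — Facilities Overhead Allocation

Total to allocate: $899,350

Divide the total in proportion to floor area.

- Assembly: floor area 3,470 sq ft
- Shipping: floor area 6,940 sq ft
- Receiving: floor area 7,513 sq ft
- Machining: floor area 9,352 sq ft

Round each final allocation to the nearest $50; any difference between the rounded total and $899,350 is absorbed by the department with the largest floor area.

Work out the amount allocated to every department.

Assembly: $114,400; Shipping: $228,850; Receiving: $247,750; Machining: $308,350

Total floor area = 3,470 + 6,940 + 7,513 + 9,352 = 27,275.
Unrounded shares: Assembly 114,417.76; Shipping 228,835.53; Receiving 247,729.30; Machining 308,367.41.
Rounded to nearest $50: Assembly $114,400; Shipping $228,850; Receiving $247,750; Machining $308,350. Sum = $899,350.
No rounding difference to absorb.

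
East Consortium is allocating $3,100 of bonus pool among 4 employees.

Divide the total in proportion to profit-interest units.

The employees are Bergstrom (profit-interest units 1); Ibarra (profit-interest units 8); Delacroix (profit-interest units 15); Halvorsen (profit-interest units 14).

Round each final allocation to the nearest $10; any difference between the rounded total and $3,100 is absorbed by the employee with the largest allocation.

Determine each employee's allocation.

Bergstrom: $80 · Ibarra: $650 · Delacroix: $1,230 · Halvorsen: $1,140

Combined profit-interest units = 38.
Proportional shares: Bergstrom 1/38 × $3,100 = 81.58; Ibarra 8/38 × $3,100 = 652.63; Delacroix 15/38 × $3,100 = 1,223.68; Halvorsen 14/38 × $3,100 = 1,142.11.
At nearest $10: Bergstrom $80; Ibarra $650; Delacroix $1,220; Halvorsen $1,140. Sum = $3,090.
Difference $3,100 − $3,090 = +$10 applied to largest allocation (Delacroix): Delacroix becomes $1,230.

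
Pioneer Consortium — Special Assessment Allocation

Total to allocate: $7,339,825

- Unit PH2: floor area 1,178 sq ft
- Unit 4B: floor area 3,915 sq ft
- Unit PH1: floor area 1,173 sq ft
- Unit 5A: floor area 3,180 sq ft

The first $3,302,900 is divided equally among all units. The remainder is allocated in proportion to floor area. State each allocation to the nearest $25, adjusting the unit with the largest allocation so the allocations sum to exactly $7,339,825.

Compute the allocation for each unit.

Equal tier: $3,302,900 ÷ 4 = $825,725 apiece.
Remainder $4,036,925 by floor area (total 9,446): Unit PH2 503,440.36 → $503,450; Unit 4B 1,673,148.57 → $1,673,150; Unit PH1 501,303.52 → $501,300; Unit 5A 1,359,032.55 → $1,359,025.
Totals: Unit PH2 $825,725 + $503,450 = $1,329,175; Unit 4B $825,725 + $1,673,150 = $2,498,875; Unit PH1 $825,725 + $501,300 = $1,327,025; Unit 5A $825,725 + $1,359,025 = $2,184,750.

Unit PH2: $1,329,175; Unit 4B: $2,498,875; Unit PH1: $1,327,025; Unit 5A: $2,184,750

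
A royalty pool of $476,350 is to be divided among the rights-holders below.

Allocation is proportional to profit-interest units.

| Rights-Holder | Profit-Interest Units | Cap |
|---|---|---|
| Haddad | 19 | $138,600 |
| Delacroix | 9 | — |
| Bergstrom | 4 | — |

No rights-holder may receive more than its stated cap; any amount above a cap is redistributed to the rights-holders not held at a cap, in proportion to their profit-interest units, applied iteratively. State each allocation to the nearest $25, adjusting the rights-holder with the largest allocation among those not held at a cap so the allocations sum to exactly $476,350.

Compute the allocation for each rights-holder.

Haddad: $138,600; Delacroix: $233,825; Bergstrom: $103,925

Sum of profit-interest units: 32.
Proportional shares (ignoring caps): Haddad 282,832.81; Delacroix 133,973.44; Bergstrom 59,543.75.
Held at cap: Haddad ($138,600); remaining pool $337,750 reallocated over remaining profit-interest units 13.
Shares after redistribution: Delacroix 233,826.92 → $233,825; Bergstrom 103,923.08 → $103,925.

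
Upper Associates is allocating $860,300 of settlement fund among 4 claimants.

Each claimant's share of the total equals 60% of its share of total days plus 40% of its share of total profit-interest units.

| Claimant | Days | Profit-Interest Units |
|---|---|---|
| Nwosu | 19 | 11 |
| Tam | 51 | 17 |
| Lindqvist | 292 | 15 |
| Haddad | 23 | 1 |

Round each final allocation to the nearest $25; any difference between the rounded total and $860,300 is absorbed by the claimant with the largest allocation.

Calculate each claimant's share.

Totals — days 385, profit-interest units 44.
Blended shares (60% days + 40% profit-interest units): Nwosu 0.1296; Tam 0.2340; Lindqvist 0.5914; Haddad 0.0449.
Pro-rata amounts: Nwosu 111,503.82; Tam 201,332.55; Lindqvist 508,806.00; Haddad 38,657.64.
Rounded to nearest $25: Nwosu $111,500; Tam $201,325; Lindqvist $508,800; Haddad $38,650. Sum = $860,275.
Difference $860,300 − $860,275 = +$25 applied to largest allocation (Lindqvist): Lindqvist becomes $508,825.

Nwosu: $111,500; Tam: $201,325; Lindqvist: $508,825; Haddad: $38,650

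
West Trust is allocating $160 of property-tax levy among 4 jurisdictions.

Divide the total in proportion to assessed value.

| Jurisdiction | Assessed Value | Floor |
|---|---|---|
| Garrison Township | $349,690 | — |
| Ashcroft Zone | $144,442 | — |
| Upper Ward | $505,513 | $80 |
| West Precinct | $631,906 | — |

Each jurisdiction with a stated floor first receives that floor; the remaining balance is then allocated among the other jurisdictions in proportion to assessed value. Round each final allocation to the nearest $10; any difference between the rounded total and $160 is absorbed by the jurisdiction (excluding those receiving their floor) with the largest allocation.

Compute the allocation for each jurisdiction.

Guaranteed amounts: Upper Ward $80. Remaining pool $80.
Remaining pool split over remaining assessed value 1,126,038: Garrison Township 24.84 → $20; Ashcroft Zone 10.26 → $10; West Precinct 44.89 → $40.
Rounding difference +$10 applied to West Precinct → $50.

Garrison Township: $20 · Ashcroft Zone: $10 · Upper Ward: $80 · West Precinct: $50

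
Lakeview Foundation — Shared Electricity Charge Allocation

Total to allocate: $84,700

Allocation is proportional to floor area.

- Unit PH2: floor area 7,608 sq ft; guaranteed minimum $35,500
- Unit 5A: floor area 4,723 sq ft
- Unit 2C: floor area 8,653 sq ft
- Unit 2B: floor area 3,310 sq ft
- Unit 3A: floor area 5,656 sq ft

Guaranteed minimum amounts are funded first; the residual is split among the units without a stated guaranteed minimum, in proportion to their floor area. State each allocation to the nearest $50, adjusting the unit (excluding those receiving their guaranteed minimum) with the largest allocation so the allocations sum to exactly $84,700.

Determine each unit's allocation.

Unit PH2: $35,500; Unit 5A: $10,400; Unit 2C: $19,050; Unit 2B: $7,300; Unit 3A: $12,450

Minimums first: Unit PH2 $35,500. Balance $49,200.
Balance split over remaining floor area 22,342: Unit 5A 10,400.66 → $10,400; Unit 2C 19,055.04 → $19,050; Unit 2B 7,289.05 → $7,300; Unit 3A 12,455.25 → $12,450.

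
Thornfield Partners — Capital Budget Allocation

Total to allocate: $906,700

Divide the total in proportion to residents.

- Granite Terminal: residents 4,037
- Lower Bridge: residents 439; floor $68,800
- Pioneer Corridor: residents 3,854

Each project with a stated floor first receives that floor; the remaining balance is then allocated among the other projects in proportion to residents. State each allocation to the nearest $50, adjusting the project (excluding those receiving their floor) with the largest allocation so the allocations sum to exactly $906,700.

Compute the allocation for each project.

Guaranteed amounts: Lower Bridge $68,800. Balance $837,900.
Balance split over remaining residents 7,891: Granite Terminal 428,665.86 → $428,650; Pioneer Corridor 409,234.14 → $409,250.

Granite Terminal: $428,650 · Lower Bridge: $68,800 · Pioneer Corridor: $409,250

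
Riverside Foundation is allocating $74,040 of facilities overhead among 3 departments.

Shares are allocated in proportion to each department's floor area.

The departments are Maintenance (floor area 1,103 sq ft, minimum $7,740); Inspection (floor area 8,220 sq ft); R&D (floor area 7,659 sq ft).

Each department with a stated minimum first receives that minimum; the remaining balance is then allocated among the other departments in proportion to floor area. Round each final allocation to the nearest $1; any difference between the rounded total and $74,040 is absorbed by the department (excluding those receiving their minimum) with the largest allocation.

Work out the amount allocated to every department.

Maintenance: $7,740; Inspection: $34,321; R&D: $31,979

Minimums first: Maintenance $7,740. Residual $66,300.
Residual split over remaining floor area 15,879: Inspection 34,321.18 → $34,321; R&D 31,978.82 → $31,979.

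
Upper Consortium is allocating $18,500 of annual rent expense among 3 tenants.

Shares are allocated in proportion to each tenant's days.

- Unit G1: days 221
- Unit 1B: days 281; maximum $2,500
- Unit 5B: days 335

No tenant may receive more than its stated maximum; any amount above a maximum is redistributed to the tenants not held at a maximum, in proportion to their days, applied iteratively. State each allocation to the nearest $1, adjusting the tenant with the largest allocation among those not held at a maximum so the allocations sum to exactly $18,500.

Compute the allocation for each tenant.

Unit G1: $6,360 | Unit 1B: $2,500 | Unit 5B: $9,640

Combined days = 837.
Unconstrained shares: Unit G1 4,884.71; Unit 1B 6,210.87; Unit 5B 7,404.42.
Capped: Unit 1B ($2,500); remaining pool $16,000 reallocated over remaining days 556.
Shares after redistribution: Unit G1 6,359.71 → $6,360; Unit 5B 9,640.29 → $9,640.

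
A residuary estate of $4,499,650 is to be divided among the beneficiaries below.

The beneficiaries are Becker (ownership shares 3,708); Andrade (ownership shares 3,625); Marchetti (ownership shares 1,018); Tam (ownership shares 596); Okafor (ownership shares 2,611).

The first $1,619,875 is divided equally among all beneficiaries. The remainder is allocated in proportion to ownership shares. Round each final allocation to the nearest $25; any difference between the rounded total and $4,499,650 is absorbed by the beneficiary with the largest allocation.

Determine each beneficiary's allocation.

Becker: $1,247,850; Andrade: $1,227,175; Marchetti: $577,625; Tam: $472,475; Okafor: $974,525

Equal tier: $1,619,875 ÷ 5 = $323,975 apiece.
Remainder $2,879,775 by ownership shares (total 11,558): Becker 923,880.06 → $923,875; Andrade 903,199.89 → $903,200; Marchetti 253,643.45 → $253,650; Tam 148,498.52 → $148,500; Okafor 650,553.08 → $650,550.
Totals: Becker $323,975 + $923,875 = $1,247,850; Andrade $323,975 + $903,200 = $1,227,175; Marchetti $323,975 + $253,650 = $577,625; Tam $323,975 + $148,500 = $472,475; Okafor $323,975 + $650,550 = $974,525.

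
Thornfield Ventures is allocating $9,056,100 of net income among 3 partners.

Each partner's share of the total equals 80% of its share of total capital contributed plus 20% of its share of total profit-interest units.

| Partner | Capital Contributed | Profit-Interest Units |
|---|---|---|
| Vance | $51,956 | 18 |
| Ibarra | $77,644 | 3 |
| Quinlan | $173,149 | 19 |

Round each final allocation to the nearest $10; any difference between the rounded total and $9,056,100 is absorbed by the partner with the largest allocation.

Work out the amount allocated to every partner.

Capital contributed total 302,749; profit-interest units total 40.
Combined weights (80% capital contributed + 20% profit-interest units): Vance 0.2273; Ibarra 0.2202; Quinlan 0.5525.
Unrounded shares: Vance 2,058,372.63; Ibarra 1,993,887.15; Quinlan 5,003,840.22.
After rounding ($10): Vance $2,058,370; Ibarra $1,993,890; Quinlan $5,003,840. Sum = $9,056,100.
No rounding difference to absorb.

Vance: $2,058,370 · Ibarra: $1,993,890 · Quinlan: $5,003,840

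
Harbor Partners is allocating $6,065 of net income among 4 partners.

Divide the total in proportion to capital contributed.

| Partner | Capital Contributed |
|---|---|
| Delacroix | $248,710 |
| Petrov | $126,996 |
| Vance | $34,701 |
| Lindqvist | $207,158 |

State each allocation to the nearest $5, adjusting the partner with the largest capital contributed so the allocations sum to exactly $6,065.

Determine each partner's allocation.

Delacroix: $2,445 · Petrov: $1,245 · Vance: $340 · Lindqvist: $2,035

Sum of capital contributed: 248,710 + 126,996 + 34,701 + 207,158 = 617,565.
Unrounded shares: Delacroix 2,442.54; Petrov 1,247.21; Vance 340.79; Lindqvist 2,034.46.
At nearest $5: Delacroix $2,445; Petrov $1,245; Vance $340; Lindqvist $2,035. Sum = $6,065.
Sum already equals the total — no adjustment.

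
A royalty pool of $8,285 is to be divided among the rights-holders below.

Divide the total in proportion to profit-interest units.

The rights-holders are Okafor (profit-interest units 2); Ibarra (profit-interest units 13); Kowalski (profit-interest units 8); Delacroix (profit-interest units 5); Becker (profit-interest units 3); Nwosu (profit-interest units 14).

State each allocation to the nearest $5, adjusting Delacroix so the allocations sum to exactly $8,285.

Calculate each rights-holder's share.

Okafor: $370 | Ibarra: $2,395 | Kowalski: $1,475 | Delacroix: $915 | Becker: $550 | Nwosu: $2,580

Total profit-interest units = 45.
Unrounded shares: Okafor 2/45 × $8,285 = 368.22; Ibarra 13/45 × $8,285 = 2,393.44; Kowalski 8/45 × $8,285 = 1,472.89; Delacroix 5/45 × $8,285 = 920.56; Becker 3/45 × $8,285 = 552.33; Nwosu 14/45 × $8,285 = 2,577.56.
After rounding ($5): Okafor $370; Ibarra $2,395; Kowalski $1,475; Delacroix $920; Becker $550; Nwosu $2,580. Sum = $8,290.
Difference $8,285 − $8,290 = −$5 applied to Delacroix: Delacroix becomes $915.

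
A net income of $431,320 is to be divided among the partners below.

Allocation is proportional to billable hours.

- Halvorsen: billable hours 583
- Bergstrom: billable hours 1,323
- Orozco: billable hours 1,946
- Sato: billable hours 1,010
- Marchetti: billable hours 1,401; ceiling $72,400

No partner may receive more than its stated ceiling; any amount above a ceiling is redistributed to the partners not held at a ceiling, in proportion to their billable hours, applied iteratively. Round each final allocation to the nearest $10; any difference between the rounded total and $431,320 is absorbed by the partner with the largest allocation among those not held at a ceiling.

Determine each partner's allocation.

Halvorsen: $43,040 · Bergstrom: $97,670 · Orozco: $143,650 · Sato: $74,560 · Marchetti: $72,400

Total billable hours = 6,263.
Proportional shares (ignoring caps): Halvorsen 40,150.02; Bergstrom 91,112.30; Orozco 134,017.04; Sato 69,556.63; Marchetti 96,484.00.
Capped: Marchetti ($72,400); residual $358,920 reallocated over remaining billable hours 4,862.
Redistributed shares: Halvorsen 43,037.92 → $43,040; Bergstrom 97,665.81 → $97,670; Orozco 143,656.59 → $143,660; Sato 74,559.69 → $74,560.
Rounding difference −$10 applied to Orozco → $143,650.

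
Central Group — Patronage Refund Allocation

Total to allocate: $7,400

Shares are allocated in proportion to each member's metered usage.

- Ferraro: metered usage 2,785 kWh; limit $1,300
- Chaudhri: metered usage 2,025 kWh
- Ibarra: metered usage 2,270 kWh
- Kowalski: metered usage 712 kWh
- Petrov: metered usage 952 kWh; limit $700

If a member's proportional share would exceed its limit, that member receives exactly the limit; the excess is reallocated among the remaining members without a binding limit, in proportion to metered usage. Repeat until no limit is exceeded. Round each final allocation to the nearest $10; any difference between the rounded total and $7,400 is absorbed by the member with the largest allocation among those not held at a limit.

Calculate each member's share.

Total metered usage = 8,744.
Unconstrained shares: Ferraro 2,356.93; Chaudhri 1,713.75; Ibarra 1,921.09; Kowalski 602.56; Petrov 805.67.
Capped: Ferraro ($1,300), Petrov ($700); balance $5,400 reallocated over remaining metered usage 5,007.
Shares after redistribution: Chaudhri 2,183.94 → $2,180; Ibarra 2,448.17 → $2,450; Kowalski 767.88 → $770.

Ferraro: $1,300 | Chaudhri: $2,180 | Ibarra: $2,450 | Kowalski: $770 | Petrov: $700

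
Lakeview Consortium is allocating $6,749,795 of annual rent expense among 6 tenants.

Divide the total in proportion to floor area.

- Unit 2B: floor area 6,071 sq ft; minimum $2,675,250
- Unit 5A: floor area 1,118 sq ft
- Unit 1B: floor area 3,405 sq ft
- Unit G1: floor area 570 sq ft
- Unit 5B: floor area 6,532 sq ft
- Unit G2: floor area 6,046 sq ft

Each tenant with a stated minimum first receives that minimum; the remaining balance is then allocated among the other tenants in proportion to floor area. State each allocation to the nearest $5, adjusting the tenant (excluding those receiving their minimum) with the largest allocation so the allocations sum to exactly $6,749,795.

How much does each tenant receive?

Guaranteed amounts: Unit 2B $2,675,250. Remaining pool $4,074,545.
Remaining pool split over remaining floor area 17,671: Unit 5A 257,786.28 → $257,785; Unit 1B 785,118.31 → $785,120; Unit G1 131,429.50 → $131,430; Unit 5B 1,506,135.93 → $1,506,135; Unit G2 1,394,074.99 → $1,394,075.

Unit 2B: $2,675,250 | Unit 5A: $257,785 | Unit 1B: $785,120 | Unit G1: $131,430 | Unit 5B: $1,506,135 | Unit G2: $1,394,075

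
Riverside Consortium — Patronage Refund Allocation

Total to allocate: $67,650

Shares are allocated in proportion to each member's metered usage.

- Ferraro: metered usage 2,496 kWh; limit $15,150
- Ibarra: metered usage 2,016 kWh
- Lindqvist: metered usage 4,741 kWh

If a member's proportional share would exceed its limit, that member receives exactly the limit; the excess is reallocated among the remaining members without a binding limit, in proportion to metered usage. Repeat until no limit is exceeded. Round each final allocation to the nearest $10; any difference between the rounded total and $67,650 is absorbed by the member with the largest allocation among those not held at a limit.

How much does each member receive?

Combined metered usage = 9,253.
Unconstrained shares: Ferraro 18,248.61; Ibarra 14,739.26; Lindqvist 34,662.13.
Cap binds for Ferraro ($15,150); balance $52,500 reallocated over remaining metered usage 6,757.
Remaining shares: Ibarra 15,663.76 → $15,660; Lindqvist 36,836.24 → $36,840.

Ferraro: $15,150; Ibarra: $15,660; Lindqvist: $36,840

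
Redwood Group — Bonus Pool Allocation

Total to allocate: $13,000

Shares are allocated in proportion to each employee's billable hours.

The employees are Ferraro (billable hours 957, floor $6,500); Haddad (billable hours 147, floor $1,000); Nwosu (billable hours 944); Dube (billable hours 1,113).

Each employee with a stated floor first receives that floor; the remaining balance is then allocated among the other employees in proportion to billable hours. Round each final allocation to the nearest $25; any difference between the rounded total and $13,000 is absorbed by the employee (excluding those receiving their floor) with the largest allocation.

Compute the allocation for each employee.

Guaranteed amounts: Ferraro $6,500; Haddad $1,000. Remaining pool $5,500.
Remaining pool split over remaining billable hours 2,057: Nwosu 2,524.06 → $2,525; Dube 2,975.94 → $2,975.

Ferraro: $6,500; Haddad: $1,000; Nwosu: $2,525; Dube: $2,975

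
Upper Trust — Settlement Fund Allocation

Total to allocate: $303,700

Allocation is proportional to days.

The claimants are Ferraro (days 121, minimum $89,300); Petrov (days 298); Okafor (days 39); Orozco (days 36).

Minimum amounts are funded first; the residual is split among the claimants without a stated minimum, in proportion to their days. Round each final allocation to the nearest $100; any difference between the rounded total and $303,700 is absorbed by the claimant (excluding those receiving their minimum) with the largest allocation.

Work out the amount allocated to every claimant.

Ferraro: $89,300; Petrov: $171,300; Okafor: $22,400; Orozco: $20,700

Fund the minimums — Ferraro $89,300. Residual $214,400.
Residual split over remaining days 373: Petrov 171,290.08 → $171,300; Okafor 22,417.16 → $22,400; Orozco 20,692.76 → $20,700.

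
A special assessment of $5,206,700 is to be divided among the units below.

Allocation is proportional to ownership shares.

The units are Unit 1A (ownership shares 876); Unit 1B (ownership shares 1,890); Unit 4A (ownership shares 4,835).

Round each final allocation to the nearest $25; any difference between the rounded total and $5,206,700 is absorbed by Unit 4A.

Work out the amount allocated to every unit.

Unit 1A: $600,050 · Unit 1B: $1,294,650 · Unit 4A: $3,312,000

Sum of ownership shares: 7,601.
Pro-rata amounts: Unit 1A 876/7,601 × $5,206,700 = 600,061.73; Unit 1B 1,890/7,601 × $5,206,700 = 1,294,653.73; Unit 4A 4,835/7,601 × $5,206,700 = 3,311,984.54.
At nearest $25: Unit 1A $600,050; Unit 1B $1,294,650; Unit 4A $3,311,975. Sum = $5,206,675.
Difference $5,206,700 − $5,206,675 = +$25 applied to Unit 4A: Unit 4A becomes $3,312,000.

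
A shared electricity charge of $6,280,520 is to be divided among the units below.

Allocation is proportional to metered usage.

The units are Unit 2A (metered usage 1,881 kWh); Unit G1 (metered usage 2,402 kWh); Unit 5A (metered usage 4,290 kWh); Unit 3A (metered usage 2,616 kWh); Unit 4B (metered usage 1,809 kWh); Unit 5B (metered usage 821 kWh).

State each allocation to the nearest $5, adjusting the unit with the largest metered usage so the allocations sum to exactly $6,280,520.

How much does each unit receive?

Combined metered usage = 13,819.
Raw shares: Unit 2A 1,881/13,819 × $6,280,520 = 854,885.17; Unit G1 2,402/13,819 × $6,280,520 = 1,091,671.54; Unit 5A 4,290/13,819 × $6,280,520 = 1,949,738.10; Unit 3A 2,616/13,819 × $6,280,520 = 1,188,931.20; Unit 4B 1,809/13,819 × $6,280,520 = 822,162.29; Unit 5B 821/13,819 × $6,280,520 = 373,131.70.
After rounding ($5): Unit 2A $854,885; Unit G1 $1,091,670; Unit 5A $1,949,740; Unit 3A $1,188,930; Unit 4B $822,160; Unit 5B $373,130. Sum = $6,280,515.
Difference $6,280,520 − $6,280,515 = +$5 applied to largest metered usage (Unit 5A): Unit 5A becomes $1,949,745.

Unit 2A: $854,885 | Unit G1: $1,091,670 | Unit 5A: $1,949,745 | Unit 3A: $1,188,930 | Unit 4B: $822,160 | Unit 5B: $373,130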